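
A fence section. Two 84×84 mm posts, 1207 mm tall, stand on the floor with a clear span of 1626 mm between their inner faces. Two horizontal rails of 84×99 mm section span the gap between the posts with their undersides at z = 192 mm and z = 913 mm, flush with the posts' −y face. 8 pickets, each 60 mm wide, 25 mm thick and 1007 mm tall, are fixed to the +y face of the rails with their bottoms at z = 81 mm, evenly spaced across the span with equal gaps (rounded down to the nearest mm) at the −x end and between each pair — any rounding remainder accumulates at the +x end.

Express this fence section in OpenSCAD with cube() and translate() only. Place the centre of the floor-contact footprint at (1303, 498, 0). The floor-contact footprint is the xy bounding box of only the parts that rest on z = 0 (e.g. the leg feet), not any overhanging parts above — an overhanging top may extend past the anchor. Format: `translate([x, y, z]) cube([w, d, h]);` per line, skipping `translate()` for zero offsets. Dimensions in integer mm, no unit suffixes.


translate([406, 456, 0]) cube([84, 84, 1207]);
translate([2116, 456, 0]) cube([84, 84, 1207]);
translate([490, 456, 192]) cube([1626, 84, 99]);
translate([490, 456, 913]) cube([1626, 84, 99]);
translate([617, 540, 81]) cube([60, 25, 1007]);
translate([804, 540, 81]) cube([60, 25, 1007]);
translate([991, 540, 81]) cube([60, 25, 1007]);
translate([1178, 540, 81]) cube([60, 25, 1007]);
translate([1365, 540, 81]) cube([60, 25, 1007]);
translate([1552, 540, 81]) cube([60, 25, 1007]);
translate([1739, 540, 81]) cube([60, 25, 1007]);
translate([1926, 540, 81]) cube([60, 25, 1007]);


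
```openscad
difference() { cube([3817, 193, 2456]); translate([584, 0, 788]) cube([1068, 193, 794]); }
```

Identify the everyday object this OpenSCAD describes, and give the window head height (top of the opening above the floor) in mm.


A wall with a window opening. The window head height is 1582 mm.

A wall with a rectangular opening subtracted — a window. Sill at z = 788, opening 794 mm tall, so the head is at 788 + 794 = 1582 mm.


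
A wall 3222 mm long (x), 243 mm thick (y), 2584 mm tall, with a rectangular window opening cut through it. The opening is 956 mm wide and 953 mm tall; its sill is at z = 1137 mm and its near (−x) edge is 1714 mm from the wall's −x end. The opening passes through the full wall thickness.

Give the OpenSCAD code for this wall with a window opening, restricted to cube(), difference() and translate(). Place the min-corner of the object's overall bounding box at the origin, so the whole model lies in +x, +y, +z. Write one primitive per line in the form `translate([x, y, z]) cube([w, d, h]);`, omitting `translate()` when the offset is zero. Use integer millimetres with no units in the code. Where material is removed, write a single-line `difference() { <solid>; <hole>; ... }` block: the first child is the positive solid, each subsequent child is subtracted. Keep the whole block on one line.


difference() { cube([3222, 243, 2584]); translate([1714, 0, 1137]) cube([956, 243, 953]); }


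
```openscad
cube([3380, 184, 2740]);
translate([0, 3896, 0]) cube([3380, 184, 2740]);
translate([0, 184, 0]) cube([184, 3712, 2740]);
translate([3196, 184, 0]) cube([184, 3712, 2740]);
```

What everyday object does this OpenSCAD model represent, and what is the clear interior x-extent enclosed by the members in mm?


A house (or room) frame. The interior width is 3012 mm.

Four 2740 mm walls enclosing a rectangle with no floor or roof — a room or house frame. Outside width is 3380 mm and wall thickness is 184 mm, so the interior width is 3380 − 2 × 184 = 3012 mm.


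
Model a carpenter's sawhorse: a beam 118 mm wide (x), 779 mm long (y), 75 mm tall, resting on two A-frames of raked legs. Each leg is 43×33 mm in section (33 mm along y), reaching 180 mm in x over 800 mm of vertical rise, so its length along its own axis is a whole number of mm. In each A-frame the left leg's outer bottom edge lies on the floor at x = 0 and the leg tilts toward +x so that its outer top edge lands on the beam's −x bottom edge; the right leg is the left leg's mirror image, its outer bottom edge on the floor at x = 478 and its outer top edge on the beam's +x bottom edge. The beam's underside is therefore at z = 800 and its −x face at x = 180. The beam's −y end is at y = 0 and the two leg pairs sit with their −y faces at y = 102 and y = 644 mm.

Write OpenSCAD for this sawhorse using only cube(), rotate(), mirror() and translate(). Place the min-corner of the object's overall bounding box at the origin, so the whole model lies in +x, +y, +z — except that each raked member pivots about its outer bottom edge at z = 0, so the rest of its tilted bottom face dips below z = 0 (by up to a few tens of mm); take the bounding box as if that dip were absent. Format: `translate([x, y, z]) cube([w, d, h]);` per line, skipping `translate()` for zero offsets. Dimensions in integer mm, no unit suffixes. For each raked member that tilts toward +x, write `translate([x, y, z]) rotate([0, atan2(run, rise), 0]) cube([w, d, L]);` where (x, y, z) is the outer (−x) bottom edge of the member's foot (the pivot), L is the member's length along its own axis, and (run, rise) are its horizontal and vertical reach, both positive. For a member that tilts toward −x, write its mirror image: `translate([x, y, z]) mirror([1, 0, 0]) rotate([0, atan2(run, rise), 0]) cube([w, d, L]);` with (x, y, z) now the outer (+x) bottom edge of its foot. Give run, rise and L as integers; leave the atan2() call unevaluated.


translate([180, 0, 800]) cube([118, 779, 75]);
translate([0, 102, 0]) rotate([0, atan2(180, 800), 0]) cube([43, 33, 820]);
translate([478, 102, 0]) mirror([1, 0, 0]) rotate([0, atan2(180, 800), 0]) cube([43, 33, 820]);
translate([0, 644, 0]) rotate([0, atan2(180, 800), 0]) cube([43, 33, 820]);
translate([478, 644, 0]) mirror([1, 0, 0]) rotate([0, atan2(180, 800), 0]) cube([43, 33, 820]);


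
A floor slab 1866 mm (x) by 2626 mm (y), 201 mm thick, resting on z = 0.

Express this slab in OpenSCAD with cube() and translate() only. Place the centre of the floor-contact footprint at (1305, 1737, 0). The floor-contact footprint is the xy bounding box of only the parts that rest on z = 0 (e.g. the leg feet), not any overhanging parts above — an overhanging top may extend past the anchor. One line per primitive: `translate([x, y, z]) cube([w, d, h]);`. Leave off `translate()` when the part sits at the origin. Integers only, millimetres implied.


translate([372, 424, 0]) cube([1866, 2626, 201]);


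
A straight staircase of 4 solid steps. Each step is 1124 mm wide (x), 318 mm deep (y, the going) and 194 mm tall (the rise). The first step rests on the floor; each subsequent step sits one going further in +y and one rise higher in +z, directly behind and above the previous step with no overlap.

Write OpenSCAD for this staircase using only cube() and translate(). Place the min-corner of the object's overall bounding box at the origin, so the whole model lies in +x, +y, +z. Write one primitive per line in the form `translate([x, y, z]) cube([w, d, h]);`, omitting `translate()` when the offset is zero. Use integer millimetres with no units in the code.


cube([1124, 318, 194]);
translate([0, 318, 194]) cube([1124, 318, 194]);
translate([0, 636, 388]) cube([1124, 318, 194]);
translate([0, 954, 582]) cube([1124, 318, 194]);


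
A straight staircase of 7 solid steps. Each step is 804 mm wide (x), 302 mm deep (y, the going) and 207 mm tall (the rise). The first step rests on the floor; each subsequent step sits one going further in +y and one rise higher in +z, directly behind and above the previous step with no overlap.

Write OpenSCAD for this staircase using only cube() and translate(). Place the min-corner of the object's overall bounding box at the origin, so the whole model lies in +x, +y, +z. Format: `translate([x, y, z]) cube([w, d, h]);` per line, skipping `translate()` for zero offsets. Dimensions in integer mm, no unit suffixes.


cube([804, 302, 207]);
translate([0, 302, 207]) cube([804, 302, 207]);
translate([0, 604, 414]) cube([804, 302, 207]);
translate([0, 906, 621]) cube([804, 302, 207]);
translate([0, 1208, 828]) cube([804, 302, 207]);
translate([0, 1510, 1035]) cube([804, 302, 207]);
translate([0, 1812, 1242]) cube([804, 302, 207]);


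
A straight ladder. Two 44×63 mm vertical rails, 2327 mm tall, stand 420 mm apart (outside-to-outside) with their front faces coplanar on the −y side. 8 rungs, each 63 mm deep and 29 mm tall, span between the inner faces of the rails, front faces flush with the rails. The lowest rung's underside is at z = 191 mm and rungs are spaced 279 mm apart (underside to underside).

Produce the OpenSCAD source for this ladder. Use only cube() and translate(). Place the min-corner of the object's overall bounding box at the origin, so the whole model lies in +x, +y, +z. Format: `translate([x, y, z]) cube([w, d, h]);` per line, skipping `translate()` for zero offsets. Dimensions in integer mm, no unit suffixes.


cube([44, 63, 2327]);
translate([376, 0, 0]) cube([44, 63, 2327]);
translate([44, 0, 191]) cube([332, 63, 29]);
translate([44, 0, 470]) cube([332, 63, 29]);
translate([44, 0, 749]) cube([332, 63, 29]);
translate([44, 0, 1028]) cube([332, 63, 29]);
translate([44, 0, 1307]) cube([332, 63, 29]);
translate([44, 0, 1586]) cube([332, 63, 29]);
translate([44, 0, 1865]) cube([332, 63, 29]);
translate([44, 0, 2144]) cube([332, 63, 29]);


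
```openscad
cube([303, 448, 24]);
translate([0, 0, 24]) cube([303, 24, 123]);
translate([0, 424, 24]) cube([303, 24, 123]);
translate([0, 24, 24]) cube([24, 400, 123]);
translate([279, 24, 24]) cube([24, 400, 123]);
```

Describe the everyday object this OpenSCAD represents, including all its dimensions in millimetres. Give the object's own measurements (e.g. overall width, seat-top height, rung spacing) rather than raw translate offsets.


An open-topped rectangular box: outside dimensions 303×448×147 mm, with a uniform wall and base thickness of 24 mm. The base is a full 303×448 slab on the floor; four walls sit on top of the base. The front and back walls (the −y and +y sides) span the full width; the two side walls fit between them.


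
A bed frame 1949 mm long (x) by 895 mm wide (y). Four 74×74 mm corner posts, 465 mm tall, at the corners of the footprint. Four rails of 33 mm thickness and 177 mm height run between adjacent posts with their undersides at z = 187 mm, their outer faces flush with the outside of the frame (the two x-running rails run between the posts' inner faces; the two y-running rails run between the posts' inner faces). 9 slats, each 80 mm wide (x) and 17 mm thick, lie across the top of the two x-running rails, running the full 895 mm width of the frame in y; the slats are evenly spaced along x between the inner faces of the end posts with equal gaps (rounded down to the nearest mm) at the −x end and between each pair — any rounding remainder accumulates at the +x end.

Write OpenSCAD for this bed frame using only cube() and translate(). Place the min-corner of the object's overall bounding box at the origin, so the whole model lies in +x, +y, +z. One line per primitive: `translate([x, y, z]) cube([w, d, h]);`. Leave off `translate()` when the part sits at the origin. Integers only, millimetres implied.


cube([74, 74, 465]);
translate([0, 821, 0]) cube([74, 74, 465]);
translate([1875, 0, 0]) cube([74, 74, 465]);
translate([1875, 821, 0]) cube([74, 74, 465]);
translate([74, 0, 187]) cube([1801, 33, 177]);
translate([74, 862, 187]) cube([1801, 33, 177]);
translate([0, 74, 187]) cube([33, 747, 177]);
translate([1916, 74, 187]) cube([33, 747, 177]);
translate([182, 0, 364]) cube([80, 895, 17]);
translate([370, 0, 364]) cube([80, 895, 17]);
translate([558, 0, 364]) cube([80, 895, 17]);
translate([746, 0, 364]) cube([80, 895, 17]);
translate([934, 0, 364]) cube([80, 895, 17]);
translate([1122, 0, 364]) cube([80, 895, 17]);
translate([1310, 0, 364]) cube([80, 895, 17]);
translate([1498, 0, 364]) cube([80, 895, 17]);
translate([1686, 0, 364]) cube([80, 895, 17]);


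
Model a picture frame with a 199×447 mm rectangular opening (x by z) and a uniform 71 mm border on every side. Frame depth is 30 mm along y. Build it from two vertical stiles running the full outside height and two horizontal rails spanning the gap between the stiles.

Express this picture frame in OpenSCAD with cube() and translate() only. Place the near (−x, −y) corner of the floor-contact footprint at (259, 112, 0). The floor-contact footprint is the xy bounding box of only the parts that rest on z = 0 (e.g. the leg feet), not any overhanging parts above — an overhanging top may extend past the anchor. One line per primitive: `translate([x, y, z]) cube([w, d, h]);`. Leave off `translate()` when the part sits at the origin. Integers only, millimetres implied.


translate([259, 112, 0]) cube([71, 30, 589]);
translate([529, 112, 0]) cube([71, 30, 589]);
translate([330, 112, 0]) cube([199, 30, 71]);
translate([330, 112, 518]) cube([199, 30, 71]);


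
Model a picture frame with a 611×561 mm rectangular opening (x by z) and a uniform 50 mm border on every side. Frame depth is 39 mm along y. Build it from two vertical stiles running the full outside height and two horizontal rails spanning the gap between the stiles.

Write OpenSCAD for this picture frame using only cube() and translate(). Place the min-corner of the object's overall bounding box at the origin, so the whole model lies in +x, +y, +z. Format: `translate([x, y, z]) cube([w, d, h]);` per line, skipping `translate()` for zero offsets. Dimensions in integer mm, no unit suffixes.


cube([50, 39, 661]);
translate([661, 0, 0]) cube([50, 39, 661]);
translate([50, 0, 0]) cube([611, 39, 50]);
translate([50, 0, 611]) cube([611, 39, 50]);


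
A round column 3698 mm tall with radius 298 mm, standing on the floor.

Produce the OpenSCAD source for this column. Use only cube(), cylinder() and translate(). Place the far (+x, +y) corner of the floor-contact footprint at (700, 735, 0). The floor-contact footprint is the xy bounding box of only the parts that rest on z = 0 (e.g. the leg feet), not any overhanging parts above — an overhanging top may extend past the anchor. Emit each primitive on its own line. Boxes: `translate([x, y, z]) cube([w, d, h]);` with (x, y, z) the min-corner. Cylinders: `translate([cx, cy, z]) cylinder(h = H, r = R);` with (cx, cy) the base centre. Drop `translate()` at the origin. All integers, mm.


translate([402, 437, 0]) cylinder(h = 3698, r = 298);


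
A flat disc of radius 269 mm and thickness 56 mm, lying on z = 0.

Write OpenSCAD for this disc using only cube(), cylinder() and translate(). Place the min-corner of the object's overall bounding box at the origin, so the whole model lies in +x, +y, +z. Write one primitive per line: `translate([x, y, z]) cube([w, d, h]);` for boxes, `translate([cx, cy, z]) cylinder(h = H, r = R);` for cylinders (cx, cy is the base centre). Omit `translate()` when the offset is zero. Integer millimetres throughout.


translate([269, 269, 0]) cylinder(h = 56, r = 269);


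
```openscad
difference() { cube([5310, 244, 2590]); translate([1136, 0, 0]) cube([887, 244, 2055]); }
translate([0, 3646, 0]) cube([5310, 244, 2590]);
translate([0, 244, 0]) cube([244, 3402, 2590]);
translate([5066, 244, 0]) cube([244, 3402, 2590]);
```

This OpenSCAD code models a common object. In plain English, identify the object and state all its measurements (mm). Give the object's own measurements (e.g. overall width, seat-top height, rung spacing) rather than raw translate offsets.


A single room: four walls, each 2590 mm tall and 244 mm thick, enclosing an outside footprint 5310×3890 mm (x × y), no floor or roof. The front and back walls (−y and +y sides) run the full x-width; the side walls fit between their inner faces. A door opening 887 mm wide and 2055 mm tall is cut through the front wall from the floor up, its −x edge 1136 mm from the wall's −x end.


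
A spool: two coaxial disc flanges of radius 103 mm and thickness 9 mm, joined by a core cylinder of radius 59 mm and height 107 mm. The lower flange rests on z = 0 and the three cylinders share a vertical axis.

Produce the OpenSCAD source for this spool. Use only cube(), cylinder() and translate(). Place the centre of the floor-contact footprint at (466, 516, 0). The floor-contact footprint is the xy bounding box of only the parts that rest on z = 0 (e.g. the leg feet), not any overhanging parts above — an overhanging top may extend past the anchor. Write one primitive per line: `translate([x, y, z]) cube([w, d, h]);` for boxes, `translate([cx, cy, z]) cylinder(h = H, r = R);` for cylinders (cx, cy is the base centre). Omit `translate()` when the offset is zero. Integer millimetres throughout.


translate([466, 516, 0]) cylinder(h = 9, r = 103);
translate([466, 516, 9]) cylinder(h = 107, r = 59);
translate([466, 516, 116]) cylinder(h = 9, r = 103);


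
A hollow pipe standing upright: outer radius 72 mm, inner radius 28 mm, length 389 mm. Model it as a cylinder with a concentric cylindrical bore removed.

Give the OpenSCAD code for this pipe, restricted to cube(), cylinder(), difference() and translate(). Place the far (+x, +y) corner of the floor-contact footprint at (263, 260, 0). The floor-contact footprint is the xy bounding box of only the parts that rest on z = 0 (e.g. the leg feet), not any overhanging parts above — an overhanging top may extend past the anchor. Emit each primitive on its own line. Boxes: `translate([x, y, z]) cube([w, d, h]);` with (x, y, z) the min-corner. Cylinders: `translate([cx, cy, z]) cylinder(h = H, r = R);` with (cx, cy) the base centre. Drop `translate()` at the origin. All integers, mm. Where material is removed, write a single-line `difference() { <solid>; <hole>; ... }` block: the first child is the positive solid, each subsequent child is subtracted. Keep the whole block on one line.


difference() { translate([191, 188, 0]) cylinder(h = 389, r = 72); translate([191, 188, 0]) cylinder(h = 389, r = 28); }


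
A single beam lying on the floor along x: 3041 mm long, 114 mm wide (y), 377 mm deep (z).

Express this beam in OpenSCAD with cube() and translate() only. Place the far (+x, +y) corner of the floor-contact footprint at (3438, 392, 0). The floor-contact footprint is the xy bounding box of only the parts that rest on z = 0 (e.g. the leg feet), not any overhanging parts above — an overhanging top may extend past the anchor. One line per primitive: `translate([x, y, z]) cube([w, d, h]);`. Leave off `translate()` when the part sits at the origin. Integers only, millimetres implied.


translate([397, 278, 0]) cube([3041, 114, 377]);


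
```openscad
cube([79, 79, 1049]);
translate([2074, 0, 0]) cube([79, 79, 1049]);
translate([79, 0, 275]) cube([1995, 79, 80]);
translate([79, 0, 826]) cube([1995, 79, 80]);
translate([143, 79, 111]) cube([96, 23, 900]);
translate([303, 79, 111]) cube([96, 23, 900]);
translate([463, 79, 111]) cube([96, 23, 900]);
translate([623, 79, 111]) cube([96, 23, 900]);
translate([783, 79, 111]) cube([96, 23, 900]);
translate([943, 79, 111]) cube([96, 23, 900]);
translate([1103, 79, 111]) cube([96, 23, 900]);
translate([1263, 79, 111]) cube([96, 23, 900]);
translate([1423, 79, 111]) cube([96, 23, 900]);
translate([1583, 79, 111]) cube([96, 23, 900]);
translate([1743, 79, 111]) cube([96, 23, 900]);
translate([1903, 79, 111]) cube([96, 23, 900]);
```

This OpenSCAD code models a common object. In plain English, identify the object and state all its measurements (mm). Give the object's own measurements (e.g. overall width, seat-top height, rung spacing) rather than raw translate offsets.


A fence section. Two 79×79 mm posts, 1049 mm tall, stand on the floor with a clear span of 1995 mm between their inner faces. Two horizontal rails of 79×80 mm section span the gap between the posts with their undersides at z = 275 mm and z = 826 mm, flush with the posts' −y face. 12 pickets, each 96 mm wide, 23 mm thick and 900 mm tall, are fixed to the +y face of the rails with their bottoms at z = 111 mm, spaced across the span with a 64 mm gap after the −x post and between neighbouring pickets, with 75 mm left before the +x post.


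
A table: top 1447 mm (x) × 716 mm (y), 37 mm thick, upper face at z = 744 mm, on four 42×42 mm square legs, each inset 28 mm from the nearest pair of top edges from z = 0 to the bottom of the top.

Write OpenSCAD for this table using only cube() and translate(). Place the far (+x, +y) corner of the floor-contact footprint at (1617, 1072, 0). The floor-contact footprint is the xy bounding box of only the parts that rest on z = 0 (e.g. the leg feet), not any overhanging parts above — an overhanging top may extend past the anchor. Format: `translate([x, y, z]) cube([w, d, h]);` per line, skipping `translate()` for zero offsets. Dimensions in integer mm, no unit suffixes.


translate([198, 384, 707]) cube([1447, 716, 37]);
translate([226, 412, 0]) cube([42, 42, 707]);
translate([1575, 412, 0]) cube([42, 42, 707]);
translate([226, 1030, 0]) cube([42, 42, 707]);
translate([1575, 1030, 0]) cube([42, 42, 707]);


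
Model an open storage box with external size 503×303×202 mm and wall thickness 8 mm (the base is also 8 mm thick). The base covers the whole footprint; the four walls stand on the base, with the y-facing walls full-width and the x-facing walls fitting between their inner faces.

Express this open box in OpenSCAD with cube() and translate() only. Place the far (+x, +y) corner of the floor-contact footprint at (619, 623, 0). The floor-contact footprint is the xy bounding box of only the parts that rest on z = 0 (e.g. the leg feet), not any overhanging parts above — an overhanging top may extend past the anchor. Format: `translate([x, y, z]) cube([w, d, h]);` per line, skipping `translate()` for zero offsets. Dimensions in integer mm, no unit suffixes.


translate([116, 320, 0]) cube([503, 303, 8]);
translate([116, 320, 8]) cube([503, 8, 194]);
translate([116, 615, 8]) cube([503, 8, 194]);
translate([116, 328, 8]) cube([8, 287, 194]);
translate([611, 328, 8]) cube([8, 287, 194]);


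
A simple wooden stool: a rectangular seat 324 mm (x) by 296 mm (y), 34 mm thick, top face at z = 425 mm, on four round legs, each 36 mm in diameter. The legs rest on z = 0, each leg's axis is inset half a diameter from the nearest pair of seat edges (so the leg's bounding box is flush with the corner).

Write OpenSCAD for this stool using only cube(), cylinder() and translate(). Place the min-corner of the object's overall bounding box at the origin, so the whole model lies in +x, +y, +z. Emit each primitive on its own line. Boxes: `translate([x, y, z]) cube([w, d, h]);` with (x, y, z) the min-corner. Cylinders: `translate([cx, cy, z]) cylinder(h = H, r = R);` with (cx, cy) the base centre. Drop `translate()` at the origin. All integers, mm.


// leg_h = 425 - 34 = 391
translate([0, 0, 391]) cube([324, 296, 34]);
translate([18, 18, 0]) cylinder(h = 391, r = 18);
translate([306, 18, 0]) cylinder(h = 391, r = 18);
translate([18, 278, 0]) cylinder(h = 391, r = 18);
translate([306, 278, 0]) cylinder(h = 391, r = 18);


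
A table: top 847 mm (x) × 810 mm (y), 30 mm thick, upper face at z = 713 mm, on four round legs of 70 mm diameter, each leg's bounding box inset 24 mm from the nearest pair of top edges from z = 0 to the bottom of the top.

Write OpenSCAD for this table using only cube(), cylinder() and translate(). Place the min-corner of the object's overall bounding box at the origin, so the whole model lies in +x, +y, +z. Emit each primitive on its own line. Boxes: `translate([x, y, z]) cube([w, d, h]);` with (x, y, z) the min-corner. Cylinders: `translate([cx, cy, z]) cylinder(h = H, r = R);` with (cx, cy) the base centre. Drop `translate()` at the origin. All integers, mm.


translate([0, 0, 683]) cube([847, 810, 30]);
translate([59, 59, 0]) cylinder(h = 683, r = 35);
translate([788, 59, 0]) cylinder(h = 683, r = 35);
translate([59, 751, 0]) cylinder(h = 683, r = 35);
translate([788, 751, 0]) cylinder(h = 683, r = 35);


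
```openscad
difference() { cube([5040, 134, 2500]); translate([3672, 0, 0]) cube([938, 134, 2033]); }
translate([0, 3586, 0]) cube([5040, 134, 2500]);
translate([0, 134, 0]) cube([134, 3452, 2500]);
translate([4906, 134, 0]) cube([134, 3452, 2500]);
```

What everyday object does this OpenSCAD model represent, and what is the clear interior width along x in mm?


A single room. The interior width is 4772 mm.

Four walls enclosing a rectangle with a door in the front wall — a room. Outside width 5040 minus two 134 mm walls gives 4772 mm.


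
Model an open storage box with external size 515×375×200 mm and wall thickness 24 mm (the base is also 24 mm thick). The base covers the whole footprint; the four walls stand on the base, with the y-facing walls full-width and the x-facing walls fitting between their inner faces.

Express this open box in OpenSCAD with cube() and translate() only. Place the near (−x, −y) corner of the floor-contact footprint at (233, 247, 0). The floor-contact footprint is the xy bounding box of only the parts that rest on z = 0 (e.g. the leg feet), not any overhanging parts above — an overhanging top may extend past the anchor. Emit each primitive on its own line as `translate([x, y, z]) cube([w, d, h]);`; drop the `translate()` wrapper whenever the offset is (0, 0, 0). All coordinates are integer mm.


translate([233, 247, 0]) cube([515, 375, 24]);
translate([233, 247, 24]) cube([515, 24, 176]);
translate([233, 598, 24]) cube([515, 24, 176]);
translate([233, 271, 24]) cube([24, 327, 176]);
translate([724, 271, 24]) cube([24, 327, 176]);


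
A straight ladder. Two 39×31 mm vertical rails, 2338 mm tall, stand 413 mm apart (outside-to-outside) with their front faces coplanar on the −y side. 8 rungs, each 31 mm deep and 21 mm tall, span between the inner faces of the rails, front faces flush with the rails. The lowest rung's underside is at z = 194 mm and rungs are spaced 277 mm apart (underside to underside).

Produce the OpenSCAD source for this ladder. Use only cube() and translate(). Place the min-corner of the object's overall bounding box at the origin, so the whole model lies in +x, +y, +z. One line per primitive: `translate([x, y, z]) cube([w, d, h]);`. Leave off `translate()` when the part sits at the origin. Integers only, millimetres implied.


// rung span = 413 - 2*39 = 335
// rung[k] z = 194 + k*277
cube([39, 31, 2338]);
translate([374, 0, 0]) cube([39, 31, 2338]);
translate([39, 0, 194]) cube([335, 31, 21]);
translate([39, 0, 471]) cube([335, 31, 21]);
translate([39, 0, 748]) cube([335, 31, 21]);
translate([39, 0, 1025]) cube([335, 31, 21]);
translate([39, 0, 1302]) cube([335, 31, 21]);
translate([39, 0, 1579]) cube([335, 31, 21]);
translate([39, 0, 1856]) cube([335, 31, 21]);
translate([39, 0, 2133]) cube([335, 31, 21]);


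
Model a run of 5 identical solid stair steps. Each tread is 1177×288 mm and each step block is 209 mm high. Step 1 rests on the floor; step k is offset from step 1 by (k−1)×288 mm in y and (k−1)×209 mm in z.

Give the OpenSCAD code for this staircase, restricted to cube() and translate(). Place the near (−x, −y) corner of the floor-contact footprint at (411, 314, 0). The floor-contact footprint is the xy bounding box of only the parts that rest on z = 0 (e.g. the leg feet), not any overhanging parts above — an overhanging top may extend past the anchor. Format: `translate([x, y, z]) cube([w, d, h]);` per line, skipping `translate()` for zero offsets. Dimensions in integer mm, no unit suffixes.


translate([411, 314, 0]) cube([1177, 288, 209]);
translate([411, 602, 209]) cube([1177, 288, 209]);
translate([411, 890, 418]) cube([1177, 288, 209]);
translate([411, 1178, 627]) cube([1177, 288, 209]);
translate([411, 1466, 836]) cube([1177, 288, 209]);


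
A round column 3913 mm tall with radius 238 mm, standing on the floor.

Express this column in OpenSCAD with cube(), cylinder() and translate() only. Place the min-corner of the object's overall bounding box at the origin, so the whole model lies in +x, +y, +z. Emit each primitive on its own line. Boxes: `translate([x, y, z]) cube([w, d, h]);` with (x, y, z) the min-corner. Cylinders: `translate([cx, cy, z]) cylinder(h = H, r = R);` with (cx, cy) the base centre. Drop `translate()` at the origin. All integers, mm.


translate([238, 238, 0]) cylinder(h = 3913, r = 238);


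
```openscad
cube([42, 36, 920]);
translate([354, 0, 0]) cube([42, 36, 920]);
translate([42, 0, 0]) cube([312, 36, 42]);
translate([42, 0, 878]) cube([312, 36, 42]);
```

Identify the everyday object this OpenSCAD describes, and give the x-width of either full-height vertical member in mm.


A picture frame. The border width is 42 mm.

Four thin pieces enclosing a rectangular opening — a picture frame. The two full-height stiles are 920 mm tall; the top rail sits at z = 878 and is 42 mm tall, so the border above the opening is 920 − 878 = 42 mm, matching the stile x-width.


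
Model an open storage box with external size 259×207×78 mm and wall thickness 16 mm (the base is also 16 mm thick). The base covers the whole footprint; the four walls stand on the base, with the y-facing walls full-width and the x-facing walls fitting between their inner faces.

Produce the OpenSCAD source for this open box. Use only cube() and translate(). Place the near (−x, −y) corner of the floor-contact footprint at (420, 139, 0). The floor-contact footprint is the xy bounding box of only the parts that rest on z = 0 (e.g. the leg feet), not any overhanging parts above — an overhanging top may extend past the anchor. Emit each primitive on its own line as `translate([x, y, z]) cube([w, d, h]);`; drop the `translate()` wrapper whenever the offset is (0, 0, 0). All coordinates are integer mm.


translate([420, 139, 0]) cube([259, 207, 16]);
translate([420, 139, 16]) cube([259, 16, 62]);
translate([420, 330, 16]) cube([259, 16, 62]);
translate([420, 155, 16]) cube([16, 175, 62]);
translate([663, 155, 16]) cube([16, 175, 62]);


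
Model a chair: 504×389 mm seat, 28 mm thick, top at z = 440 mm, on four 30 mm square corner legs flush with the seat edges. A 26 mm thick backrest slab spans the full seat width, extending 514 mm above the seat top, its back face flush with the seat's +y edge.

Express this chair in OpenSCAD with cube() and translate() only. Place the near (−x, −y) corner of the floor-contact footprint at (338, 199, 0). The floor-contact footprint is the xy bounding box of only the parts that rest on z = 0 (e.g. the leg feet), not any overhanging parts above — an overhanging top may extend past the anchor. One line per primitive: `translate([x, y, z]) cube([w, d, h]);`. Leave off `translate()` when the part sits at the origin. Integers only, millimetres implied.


translate([338, 199, 412]) cube([504, 389, 28]);
translate([338, 199, 0]) cube([30, 30, 412]);
translate([812, 199, 0]) cube([30, 30, 412]);
translate([338, 558, 0]) cube([30, 30, 412]);
translate([812, 558, 0]) cube([30, 30, 412]);
translate([338, 562, 440]) cube([504, 26, 514]);


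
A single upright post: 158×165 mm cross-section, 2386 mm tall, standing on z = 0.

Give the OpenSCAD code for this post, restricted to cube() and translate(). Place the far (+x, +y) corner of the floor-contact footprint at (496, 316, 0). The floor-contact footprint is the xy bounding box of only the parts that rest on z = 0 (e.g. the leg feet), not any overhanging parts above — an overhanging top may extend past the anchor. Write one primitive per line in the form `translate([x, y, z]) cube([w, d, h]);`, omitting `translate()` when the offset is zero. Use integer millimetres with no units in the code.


translate([338, 151, 0]) cube([158, 165, 2386]);


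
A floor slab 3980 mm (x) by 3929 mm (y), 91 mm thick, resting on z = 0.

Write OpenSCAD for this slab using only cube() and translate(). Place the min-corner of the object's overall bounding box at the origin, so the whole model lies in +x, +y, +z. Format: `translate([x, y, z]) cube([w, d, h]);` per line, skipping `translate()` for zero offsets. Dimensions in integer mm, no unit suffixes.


cube([3980, 3929, 91]);


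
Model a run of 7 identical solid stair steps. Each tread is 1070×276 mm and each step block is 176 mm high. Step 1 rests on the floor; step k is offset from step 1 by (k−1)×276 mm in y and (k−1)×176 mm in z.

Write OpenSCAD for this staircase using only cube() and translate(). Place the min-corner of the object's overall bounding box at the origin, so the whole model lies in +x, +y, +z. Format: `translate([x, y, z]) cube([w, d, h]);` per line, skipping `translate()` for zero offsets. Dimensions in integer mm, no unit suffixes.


cube([1070, 276, 176]);
translate([0, 276, 176]) cube([1070, 276, 176]);
translate([0, 552, 352]) cube([1070, 276, 176]);
translate([0, 828, 528]) cube([1070, 276, 176]);
translate([0, 1104, 704]) cube([1070, 276, 176]);
translate([0, 1380, 880]) cube([1070, 276, 176]);
translate([0, 1656, 1056]) cube([1070, 276, 176]);


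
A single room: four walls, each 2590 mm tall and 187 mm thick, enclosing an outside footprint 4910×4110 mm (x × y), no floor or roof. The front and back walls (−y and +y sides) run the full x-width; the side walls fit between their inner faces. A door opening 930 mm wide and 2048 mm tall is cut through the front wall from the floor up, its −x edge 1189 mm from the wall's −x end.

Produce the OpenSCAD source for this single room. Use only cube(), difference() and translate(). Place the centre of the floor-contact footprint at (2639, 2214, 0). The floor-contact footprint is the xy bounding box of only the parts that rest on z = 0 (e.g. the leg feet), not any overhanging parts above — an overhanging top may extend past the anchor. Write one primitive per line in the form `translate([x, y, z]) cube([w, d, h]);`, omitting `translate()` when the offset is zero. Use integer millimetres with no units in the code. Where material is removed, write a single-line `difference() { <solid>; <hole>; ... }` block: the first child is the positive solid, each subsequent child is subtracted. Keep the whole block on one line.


difference() { translate([184, 159, 0]) cube([4910, 187, 2590]); translate([1373, 159, 0]) cube([930, 187, 2048]); }
translate([184, 4082, 0]) cube([4910, 187, 2590]);
translate([184, 346, 0]) cube([187, 3736, 2590]);
translate([4907, 346, 0]) cube([187, 3736, 2590]);


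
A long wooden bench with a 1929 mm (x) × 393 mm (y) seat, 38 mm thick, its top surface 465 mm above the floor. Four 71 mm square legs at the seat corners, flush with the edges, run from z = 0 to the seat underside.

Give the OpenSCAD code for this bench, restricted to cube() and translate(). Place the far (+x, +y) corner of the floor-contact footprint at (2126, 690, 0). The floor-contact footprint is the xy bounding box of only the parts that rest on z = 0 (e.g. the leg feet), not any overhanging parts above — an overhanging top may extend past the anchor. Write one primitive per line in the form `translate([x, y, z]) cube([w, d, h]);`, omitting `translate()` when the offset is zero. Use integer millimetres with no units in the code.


translate([197, 297, 427]) cube([1929, 393, 38]);
translate([197, 297, 0]) cube([71, 71, 427]);
translate([197, 619, 0]) cube([71, 71, 427]);
translate([2055, 297, 0]) cube([71, 71, 427]);
translate([2055, 619, 0]) cube([71, 71, 427]);


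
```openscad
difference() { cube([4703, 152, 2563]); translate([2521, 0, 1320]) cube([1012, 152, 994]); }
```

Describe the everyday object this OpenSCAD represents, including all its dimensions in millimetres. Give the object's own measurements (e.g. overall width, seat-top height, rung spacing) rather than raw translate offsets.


A wall 4703 mm long (x), 152 mm thick (y), 2563 mm tall, with a rectangular window opening cut through it. The opening is 1012 mm wide and 994 mm tall; its sill is at z = 1320 mm and its near (−x) edge is 2521 mm from the wall's −x end. The opening passes through the full wall thickness.


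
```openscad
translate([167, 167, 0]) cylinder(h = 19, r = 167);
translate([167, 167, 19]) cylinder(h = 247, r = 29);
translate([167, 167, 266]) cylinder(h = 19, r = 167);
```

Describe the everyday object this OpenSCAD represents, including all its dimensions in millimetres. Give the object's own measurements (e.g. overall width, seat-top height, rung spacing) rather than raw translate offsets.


A spool: two coaxial disc flanges of radius 167 mm and thickness 19 mm, joined by a core cylinder of radius 29 mm and height 247 mm. The lower flange rests on z = 0 and the three cylinders share a vertical axis.


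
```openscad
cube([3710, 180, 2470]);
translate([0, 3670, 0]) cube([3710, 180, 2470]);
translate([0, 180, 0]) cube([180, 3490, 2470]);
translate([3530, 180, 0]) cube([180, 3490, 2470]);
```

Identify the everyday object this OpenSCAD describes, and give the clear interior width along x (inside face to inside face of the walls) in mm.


A house (or room) frame. The interior width is 3350 mm.

Four 2470 mm walls enclosing a rectangle with no floor or roof — a room or house frame. Outside width is 3710 mm and wall thickness is 180 mm, so the interior width is 3710 − 2 × 180 = 3350 mm.


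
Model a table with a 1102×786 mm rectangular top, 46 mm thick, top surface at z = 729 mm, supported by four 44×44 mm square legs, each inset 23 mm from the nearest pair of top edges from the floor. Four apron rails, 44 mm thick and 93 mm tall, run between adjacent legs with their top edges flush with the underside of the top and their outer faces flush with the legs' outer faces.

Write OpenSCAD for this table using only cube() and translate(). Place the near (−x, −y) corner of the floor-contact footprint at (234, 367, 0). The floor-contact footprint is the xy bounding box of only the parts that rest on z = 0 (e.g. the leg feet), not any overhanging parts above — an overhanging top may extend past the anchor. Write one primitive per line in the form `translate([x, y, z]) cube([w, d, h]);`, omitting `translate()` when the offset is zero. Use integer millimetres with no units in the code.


// leg_h = 729 - 46 = 683
// apron z = 683 - 93 = 590
translate([211, 344, 683]) cube([1102, 786, 46]);
translate([234, 367, 0]) cube([44, 44, 683]);
translate([1246, 367, 0]) cube([44, 44, 683]);
translate([234, 1063, 0]) cube([44, 44, 683]);
translate([1246, 1063, 0]) cube([44, 44, 683]);
translate([278, 367, 590]) cube([968, 44, 93]);
translate([278, 1063, 590]) cube([968, 44, 93]);
translate([234, 411, 590]) cube([44, 652, 93]);
translate([1246, 411, 590]) cube([44, 652, 93]);


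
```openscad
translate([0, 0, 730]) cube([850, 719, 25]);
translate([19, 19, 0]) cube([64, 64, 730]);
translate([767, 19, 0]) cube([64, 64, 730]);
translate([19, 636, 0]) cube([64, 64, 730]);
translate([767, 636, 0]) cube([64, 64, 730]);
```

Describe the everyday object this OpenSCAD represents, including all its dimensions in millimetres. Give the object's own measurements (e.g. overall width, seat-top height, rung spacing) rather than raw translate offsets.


A rectangular dining table. The top is 850×719×25 mm with its upper surface at z = 755 mm. It stands on four 64×64 mm square legs, each inset 19 mm from the nearest pair of top edges, running from the floor to the underside of the top.


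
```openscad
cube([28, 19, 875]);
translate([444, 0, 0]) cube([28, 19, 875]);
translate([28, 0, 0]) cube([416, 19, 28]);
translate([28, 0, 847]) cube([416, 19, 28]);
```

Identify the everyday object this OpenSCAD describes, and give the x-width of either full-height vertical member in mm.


A picture frame. The border width is 28 mm.

Four thin pieces enclosing a rectangular opening — a picture frame. The two full-height stiles are 875 mm tall; the top rail sits at z = 847 and is 28 mm tall, so the border above the opening is 875 − 847 = 28 mm, matching the stile x-width.


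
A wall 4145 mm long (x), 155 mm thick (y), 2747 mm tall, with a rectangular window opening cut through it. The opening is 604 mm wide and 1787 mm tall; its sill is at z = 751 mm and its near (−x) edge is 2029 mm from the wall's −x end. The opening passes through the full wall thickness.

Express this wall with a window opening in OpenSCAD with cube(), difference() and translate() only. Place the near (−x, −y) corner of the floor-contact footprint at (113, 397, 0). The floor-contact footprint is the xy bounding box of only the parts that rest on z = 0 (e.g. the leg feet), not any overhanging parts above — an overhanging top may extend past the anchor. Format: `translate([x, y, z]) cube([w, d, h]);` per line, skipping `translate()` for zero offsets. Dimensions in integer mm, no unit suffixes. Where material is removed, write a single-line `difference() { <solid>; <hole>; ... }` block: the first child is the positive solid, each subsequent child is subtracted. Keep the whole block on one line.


difference() { translate([113, 397, 0]) cube([4145, 155, 2747]); translate([2142, 397, 751]) cube([604, 155, 1787]); }
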